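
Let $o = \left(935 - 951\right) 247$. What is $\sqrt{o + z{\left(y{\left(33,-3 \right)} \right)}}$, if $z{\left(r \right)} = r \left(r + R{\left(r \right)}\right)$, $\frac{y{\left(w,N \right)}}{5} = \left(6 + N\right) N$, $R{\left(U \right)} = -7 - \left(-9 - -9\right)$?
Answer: $2 i \sqrt{403} \approx 40.15 i$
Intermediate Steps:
$R{\left(U \right)} = -7$ ($R{\left(U \right)} = -7 - \left(-9 + 9\right) = -7 - 0 = -7 + 0 = -7$)
$y{\left(w,N \right)} = 5 N \left(6 + N\right)$ ($y{\left(w,N \right)} = 5 \left(6 + N\right) N = 5 N \left(6 + N\right)$)
$z{\left(r \right)} = r \left(-7 + r\right)$ ($z{\left(r \right)} = r \left(r - 7\right) = r \left(-7 + r\right)$)
$o = -3952$ ($o = \left(-16\right) 247 = -3952$)
$\sqrt{o + z{\left(y{\left(33,-3 \right)} \right)}} = \sqrt{-3952 + 5 \left(-3\right) \left(6 - 3\right) \left(-7 + 5 \left(-3\right) \left(6 - 3\right)\right)} = \sqrt{-3952 + 5 \left(-3\right) 3 \left(-7 + 5 \left(-3\right) 3\right)} = \sqrt{-3952 - 45 \left(-7 - 45\right)} = \sqrt{-3952 - -2340} = \sqrt{-3952 + 2340} = \sqrt{-1612} = 2 i \sqrt{403}$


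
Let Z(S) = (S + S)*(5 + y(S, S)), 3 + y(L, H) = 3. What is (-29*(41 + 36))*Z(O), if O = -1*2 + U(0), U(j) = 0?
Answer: 44660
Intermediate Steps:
y(L, H) = 0 (y(L, H) = -3 + 3 = 0)
O = -2 (O = -1*2 + 0 = -2 + 0 = -2)
Z(S) = 10*S (Z(S) = (S + S)*(5 + 0) = (2*S)*5 = 10*S)
(-29*(41 + 36))*Z(O) = (-29*(41 + 36))*(10*(-2)) = -29*77*(-20) = -2233*(-20) = 44660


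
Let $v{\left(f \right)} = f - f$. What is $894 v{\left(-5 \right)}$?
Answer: $0$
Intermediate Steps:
$v{\left(f \right)} = 0$
$894 v{\left(-5 \right)} = 894 \cdot 0 = 0$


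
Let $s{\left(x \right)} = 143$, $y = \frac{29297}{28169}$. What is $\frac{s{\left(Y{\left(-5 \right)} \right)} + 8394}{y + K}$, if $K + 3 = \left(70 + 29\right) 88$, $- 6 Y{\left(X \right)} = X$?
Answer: $\frac{240478753}{245353118} \approx 0.98013$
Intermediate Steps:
$Y{\left(X \right)} = - \frac{X}{6}$
$y = \frac{29297}{28169}$ ($y = 29297 \cdot \frac{1}{28169} = \frac{29297}{28169} \approx 1.04$)
$K = 8709$ ($K = -3 + \left(70 + 29\right) 88 = -3 + 99 \cdot 88 = -3 + 8712 = 8709$)
$\frac{s{\left(Y{\left(-5 \right)} \right)} + 8394}{y + K} = \frac{143 + 8394}{\frac{29297}{28169} + 8709} = \frac{8537}{\frac{245353118}{28169}} = 8537 \cdot \frac{28169}{245353118} = \frac{240478753}{245353118}$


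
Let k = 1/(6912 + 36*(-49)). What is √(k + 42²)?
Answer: √1298593439/858 ≈ 42.000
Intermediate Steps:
k = 1/5148 (k = 1/(6912 - 1764) = 1/5148 ≈ 0.00019425)
√(k + 42²) = √(1/5148 + 42²) = √(1/5148 + 1764) = √(9081073/5148) = √1298593439/858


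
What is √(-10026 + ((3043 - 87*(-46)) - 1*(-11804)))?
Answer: √8823 ≈ 93.931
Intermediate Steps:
√(-10026 + ((3043 - 87*(-46)) - 1*(-11804))) = √(-10026 + ((3043 + 4002) + 11804)) = √(-10026 + (7045 + 11804)) = √(-10026 + 18849) = √8823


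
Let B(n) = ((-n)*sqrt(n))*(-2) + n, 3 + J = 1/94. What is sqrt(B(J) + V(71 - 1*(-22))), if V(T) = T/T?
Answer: sqrt(-17578 - 562*I*sqrt(26414))/94 ≈ 2.0661 - 2.5016*I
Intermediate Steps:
V(T) = 1
J = -281/94 (J = -3 + 1/94 = -281/94 ≈ -2.9894)
B(n) = n + 2*n**(3/2) (B(n) = -n**(3/2)*(-2) + n = 2*n**(3/2) + n = n + 2*n**(3/2))
sqrt(B(J) + V(71 - 1*(-22))) = sqrt((-281/94 + 2*(-281/94)**(3/2)) + 1) = sqrt((-281/94 + 2*(-281*I*sqrt(26414)/8836)) + 1) = sqrt((-281/94 - 281*I*sqrt(26414)/4418) + 1) = sqrt(-187/94 - 281*I*sqrt(26414)/4418)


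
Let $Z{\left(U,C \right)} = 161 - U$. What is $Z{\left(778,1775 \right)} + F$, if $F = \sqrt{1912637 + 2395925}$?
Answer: $-617 + \sqrt{4308562} \approx 1458.7$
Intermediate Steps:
$F = \sqrt{4308562} \approx 2075.7$
$Z{\left(778,1775 \right)} + F = \left(161 - 778\right) + \sqrt{4308562} = -617 + \sqrt{4308562}$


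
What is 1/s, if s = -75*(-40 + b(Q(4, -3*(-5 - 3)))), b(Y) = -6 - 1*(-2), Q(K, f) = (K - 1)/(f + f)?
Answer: 1/3300 ≈ 0.00030303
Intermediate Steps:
Q(K, f) = (-1 + K)/(2*f) (Q(K, f) = (-1 + K)/((2*f)) = (-1 + K)*(1/(2*f)) = (-1 + K)/(2*f))
b(Y) = -4 (b(Y) = -6 + 2 = -4)
s = 3300 (s = -75*(-40 - 4) = -75*(-44) = 3300)
1/s = 1/3300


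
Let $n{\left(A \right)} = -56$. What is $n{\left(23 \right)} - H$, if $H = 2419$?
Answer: $-2475$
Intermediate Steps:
$n{\left(23 \right)} - H = -56 - 2419 = -2475$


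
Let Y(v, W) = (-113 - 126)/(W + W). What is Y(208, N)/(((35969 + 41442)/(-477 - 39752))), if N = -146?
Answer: -9614731/22604012 ≈ -0.42535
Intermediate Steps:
Y(v, W) = -239/(2*W) (Y(v, W) = -239*1/(2*W) = -239/(2*W))
Y(208, N)/(((35969 + 41442)/(-477 - 39752))) = (-239/2/(-146))/(((35969 + 41442)/(-477 - 39752))) = (-239/2*(-1/146))/((77411/(-40229))) = 239/(292*((77411*(-1/40229)))) = 239/(292*(-77411/40229)) = (239/292)*(-40229/77411) = -9614731/22604012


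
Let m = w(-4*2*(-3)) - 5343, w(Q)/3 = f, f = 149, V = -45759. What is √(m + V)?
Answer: I*√50655 ≈ 225.07*I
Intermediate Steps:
w(Q) = 447 (w(Q) = 3*149 = 447)
m = -4896 (m = 447 - 5343 = -4896)
√(m + V) = √(-4896 - 45759) = √(-50655) = I*√50655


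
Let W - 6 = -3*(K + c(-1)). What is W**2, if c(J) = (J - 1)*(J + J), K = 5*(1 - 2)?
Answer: 81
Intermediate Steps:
K = -5 (K = 5*(-1) = -5)
c(J) = 2*J*(-1 + J) (c(J) = (-1 + J)*(2*J) = 2*J*(-1 + J))
W = 9 (W = 6 - 3*(-5 + 2*(-1)*(-1 - 1)) = 6 - 3*(-5 + 2*(-1)*(-2)) = 6 - 3*(-5 + 4) = 6 - 3*(-1) = 6 + 3 = 9)
W**2 = 9**2 = 81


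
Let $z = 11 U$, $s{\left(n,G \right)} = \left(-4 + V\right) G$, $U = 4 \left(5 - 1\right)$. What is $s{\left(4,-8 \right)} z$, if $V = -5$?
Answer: $12672$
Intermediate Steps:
$U = 16$ ($U = 4 \cdot 4 = 16$)
$s{\left(n,G \right)} = - 9 G$ ($s{\left(n,G \right)} = \left(-4 - 5\right) G = - 9 G$)
$z = 176$ ($z = 11 \cdot 16 = 176$)
$s{\left(4,-8 \right)} z = \left(-9\right) \left(-8\right) 176 = 72 \cdot 176 = 12672$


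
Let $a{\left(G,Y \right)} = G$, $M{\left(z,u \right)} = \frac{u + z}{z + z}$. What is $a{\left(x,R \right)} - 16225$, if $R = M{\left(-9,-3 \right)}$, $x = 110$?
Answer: $-16115$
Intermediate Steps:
$M{\left(z,u \right)} = \frac{u + z}{2 z}$
$R = \frac{2}{3}$ ($R = \frac{-3 - 9}{2 \left(-9\right)} = \frac{1}{2} \left(- \frac{1}{9}\right) \left(-12\right) = \frac{2}{3} \approx 0.66667$)
$a{\left(x,R \right)} - 16225 = 110 - 16225 = -16115$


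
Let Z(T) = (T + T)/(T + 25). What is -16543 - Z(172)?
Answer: -3259315/197 ≈ -16545.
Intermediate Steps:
Z(T) = 2*T/(25 + T) (Z(T) = (2*T)/(25 + T) = 2*T/(25 + T))
-16543 - Z(172) = -16543 - 2*172/(25 + 172) = -16543 - 2*172/197 = -16543 - 1*344/197 = -16543 - 344/197 = -3259315/197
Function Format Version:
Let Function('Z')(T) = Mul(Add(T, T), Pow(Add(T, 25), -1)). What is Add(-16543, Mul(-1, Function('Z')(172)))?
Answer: Rational(-3259315, 197) ≈ -16545.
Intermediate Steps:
Function('Z')(T) = Mul(2, T, Pow(Add(25, T), -1)) (Function('Z')(T) = Mul(Mul(2, T), Pow(Add(25, T), -1)) = Mul(2, T, Pow(Add(25, T), -1)))
Add(-16543, Mul(-1, Function('Z')(172))) = Add(-16543, Mul(-1, Mul(2, 172, Pow(Add(25, 172), -1)))) = Add(-16543, Mul(-1, Mul(2, 172, Pow(197, -1)))) = Add(-16543, Mul(-1, Mul(2, 172, Rational(1, 197)))) = Add(-16543, Mul(-1, Rational(344, 197))) = Add(-16543, Rational(-344, 197)) = Rational(-3259315, 197)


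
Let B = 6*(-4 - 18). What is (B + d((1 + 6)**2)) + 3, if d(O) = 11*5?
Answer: -74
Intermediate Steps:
d(O) = 55
B = -132 (B = 6*(-22) = -132)
(B + d((1 + 6)**2)) + 3 = (-132 + 55) + 3 = -77 + 3 = -74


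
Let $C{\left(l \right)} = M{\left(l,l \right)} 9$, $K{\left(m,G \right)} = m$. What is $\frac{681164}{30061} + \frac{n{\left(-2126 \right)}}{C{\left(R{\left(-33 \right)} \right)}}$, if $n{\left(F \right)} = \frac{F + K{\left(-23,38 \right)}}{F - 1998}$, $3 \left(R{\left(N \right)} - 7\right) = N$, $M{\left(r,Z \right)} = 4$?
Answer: $\frac{101192933185}{4462976304} \approx 22.674$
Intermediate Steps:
$R{\left(N \right)} = 7 + \frac{N}{3}$
$n{\left(F \right)} = \frac{-23 + F}{-1998 + F}$ ($n{\left(F \right)} = \frac{F - 23}{F - 1998} = \frac{-23 + F}{-1998 + F}$)
$C{\left(l \right)} = 36$ ($C{\left(l \right)} = 4 \cdot 9 = 36$)
$\frac{681164}{30061} + \frac{n{\left(-2126 \right)}}{C{\left(R{\left(-33 \right)} \right)}} = \frac{681164}{30061} + \frac{\frac{1}{-1998 - 2126} \left(-23 - 2126\right)}{36} = 681164 \cdot \frac{1}{30061} + \frac{1}{-4124} \left(-2149\right) \frac{1}{36} = \frac{681164}{30061} + \left(- \frac{1}{4124}\right) \left(-2149\right) \frac{1}{36} = \frac{681164}{30061} + \frac{2149}{4124} \cdot \frac{1}{36} = \frac{681164}{30061} + \frac{2149}{148464} = \frac{101192933185}{4462976304}$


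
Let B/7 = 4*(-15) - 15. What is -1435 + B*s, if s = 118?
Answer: -63385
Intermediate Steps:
B = -525 (B = 7*(4*(-15) - 15) = 7*(-60 - 15) = 7*(-75) = -525)
-1435 + B*s = -1435 - 525*118 = -1435 - 61950 = -63385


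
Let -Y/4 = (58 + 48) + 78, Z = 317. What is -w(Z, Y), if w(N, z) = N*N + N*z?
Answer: 132823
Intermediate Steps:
Y = -736 (Y = -4*((58 + 48) + 78) = -4*(106 + 78) = -4*184 = -736)
w(N, z) = N² + N*z
-w(Z, Y) = -317*(317 - 736) = -317*(-419) = -1*(-132823) = 132823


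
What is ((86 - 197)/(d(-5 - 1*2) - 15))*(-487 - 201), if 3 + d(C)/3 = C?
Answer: -25456/15 ≈ -1697.1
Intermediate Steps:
d(C) = -9 + 3*C
((86 - 197)/(d(-5 - 1*2) - 15))*(-487 - 201) = ((86 - 197)/((-9 + 3*(-5 - 1*2)) - 15))*(-487 - 201) = -111/((-9 + 3*(-5 - 2)) - 15)*(-688) = -111/((-9 + 3*(-7)) - 15)*(-688) = -111/((-9 - 21) - 15)*(-688) = -111/(-30 - 15)*(-688) = -111/(-45)*(-688) = -111*(-1/45)*(-688) = (37/15)*(-688) = -25456/15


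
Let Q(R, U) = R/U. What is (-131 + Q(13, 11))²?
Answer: 2039184/121 ≈ 16853.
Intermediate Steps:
(-131 + Q(13, 11))² = (-131 + 13/11)² = (-1428/11)² = 2039184/121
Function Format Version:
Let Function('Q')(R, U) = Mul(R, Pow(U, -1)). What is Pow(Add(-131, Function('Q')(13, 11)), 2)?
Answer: Rational(2039184, 121) ≈ 16853.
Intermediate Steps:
Pow(Add(-131, Function('Q')(13, 11)), 2) = Pow(Add(-131, Mul(13, Pow(11, -1))), 2) = Pow(Add(-131, Mul(13, Rational(1, 11))), 2) = Pow(Add(-131, Rational(13, 11)), 2) = Pow(Rational(-1428, 11), 2) = Rational(2039184, 121)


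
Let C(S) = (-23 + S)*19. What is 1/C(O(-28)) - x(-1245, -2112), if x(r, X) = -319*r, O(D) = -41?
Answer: -482940481/1216 ≈ -3.9716e+5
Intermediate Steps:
C(S) = -437 + 19*S
1/C(O(-28)) - x(-1245, -2112) = 1/(-437 + 19*(-41)) - (-319)*(-1245) = 1/(-437 - 779) - 1*397155 = 1/(-1216) - 397155 = -1/1216 - 397155 = -482940481/1216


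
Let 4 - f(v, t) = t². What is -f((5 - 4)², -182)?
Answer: 33120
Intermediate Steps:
f(v, t) = 4 - t²
-f((5 - 4)², -182) = -(4 - 1*(-182)²) = -(4 - 1*33124) = -(4 - 33124) = -1*(-33120) = 33120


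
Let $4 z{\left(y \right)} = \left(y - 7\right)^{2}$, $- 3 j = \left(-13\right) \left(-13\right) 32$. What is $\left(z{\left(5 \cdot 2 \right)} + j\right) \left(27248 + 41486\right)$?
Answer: $- \frac{742499035}{6} \approx -1.2375 \cdot 10^{8}$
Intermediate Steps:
$j = - \frac{5408}{3}$ ($j = - \frac{\left(-13\right) \left(-13\right) 32}{3} = - \frac{169 \cdot 32}{3} = \left(- \frac{1}{3}\right) 5408 = - \frac{5408}{3} \approx -1802.7$)
$z{\left(y \right)} = \frac{\left(-7 + y\right)^{2}}{4}$ ($z{\left(y \right)} = \frac{\left(y - 7\right)^{2}}{4} = \frac{\left(-7 + y\right)^{2}}{4}$)
$\left(z{\left(5 \cdot 2 \right)} + j\right) \left(27248 + 41486\right) = \left(\frac{\left(-7 + 5 \cdot 2\right)^{2}}{4} - \frac{5408}{3}\right) \left(27248 + 41486\right) = \left(\frac{\left(-7 + 10\right)^{2}}{4} - \frac{5408}{3}\right) 68734 = \left(\frac{3^{2}}{4} - \frac{5408}{3}\right) 68734 = \left(\frac{1}{4} \cdot 9 - \frac{5408}{3}\right) 68734 = \left(\frac{9}{4} - \frac{5408}{3}\right) 68734 = \left(- \frac{21605}{12}\right) 68734 = - \frac{742499035}{6}$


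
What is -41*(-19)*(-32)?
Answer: -24928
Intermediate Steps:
-41*(-19)*(-32) = 779*(-32) = -24928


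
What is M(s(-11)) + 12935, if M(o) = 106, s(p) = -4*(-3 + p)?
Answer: 13041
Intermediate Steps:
s(p) = 12 - 4*p
M(s(-11)) + 12935 = 106 + 12935 = 13041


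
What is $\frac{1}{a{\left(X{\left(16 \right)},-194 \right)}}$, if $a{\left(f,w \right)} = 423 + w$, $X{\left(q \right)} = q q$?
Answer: $\frac{1}{229} \approx 0.0043668$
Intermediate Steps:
$X{\left(q \right)} = q^{2}$
$\frac{1}{a{\left(X{\left(16 \right)},-194 \right)}} = \frac{1}{423 - 194} = \frac{1}{229}$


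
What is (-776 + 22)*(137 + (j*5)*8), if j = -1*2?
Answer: -42978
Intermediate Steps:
j = -2
(-776 + 22)*(137 + (j*5)*8) = (-776 + 22)*(137 - 2*5*8) = -754*(137 - 10*8) = -754*(137 - 80) = -754*57 = -42978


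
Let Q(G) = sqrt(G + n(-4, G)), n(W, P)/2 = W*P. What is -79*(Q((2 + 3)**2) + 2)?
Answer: -158 - 395*I*sqrt(7) ≈ -158.0 - 1045.1*I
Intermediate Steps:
n(W, P) = 2*P*W (n(W, P) = 2*(W*P) = 2*(P*W) = 2*P*W)
Q(G) = sqrt(7)*sqrt(-G) (Q(G) = sqrt(G + 2*G*(-4)) = sqrt(G - 8*G) = sqrt(-7*G) = sqrt(7)*sqrt(-G))
-79*(Q((2 + 3)**2) + 2) = -79*(sqrt(7)*sqrt(-(2 + 3)**2) + 2) = -79*(sqrt(7)*sqrt(-1*5**2) + 2) = -79*(sqrt(7)*sqrt(-1*25) + 2) = -79*(sqrt(7)*sqrt(-25) + 2) = -79*(sqrt(7)*(5*I) + 2) = -79*(5*I*sqrt(7) + 2) = -79*(2 + 5*I*sqrt(7)) = -158 - 395*I*sqrt(7)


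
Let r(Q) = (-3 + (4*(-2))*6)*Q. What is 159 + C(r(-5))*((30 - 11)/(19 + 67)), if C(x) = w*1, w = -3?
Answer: 13617/86 ≈ 158.34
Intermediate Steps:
r(Q) = -51*Q (r(Q) = (-3 - 8*6)*Q = (-3 - 48)*Q = -51*Q)
C(x) = -3 (C(x) = -3*1 = -3)
159 + C(r(-5))*((30 - 11)/(19 + 67)) = 159 - 3*(30 - 11)/(19 + 67) = 159 - 57/86 = 13617/86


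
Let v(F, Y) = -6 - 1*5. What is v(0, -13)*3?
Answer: -33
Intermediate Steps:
v(F, Y) = -11 (v(F, Y) = -6 - 5 = -11)
v(0, -13)*3 = -11*3 = -33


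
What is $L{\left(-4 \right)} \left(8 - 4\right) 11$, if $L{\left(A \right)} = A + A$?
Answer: $-352$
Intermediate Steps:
$L{\left(A \right)} = 2 A$
$L{\left(-4 \right)} \left(8 - 4\right) 11 = 2 \left(-4\right) \left(8 - 4\right) 11 = - 8 \left(8 - 4\right) 11 = \left(-8\right) 4 \cdot 11 = \left(-32\right) 11 = -352$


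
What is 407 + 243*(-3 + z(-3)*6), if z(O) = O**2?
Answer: 12800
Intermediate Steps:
407 + 243*(-3 + z(-3)*6) = 407 + 243*(-3 + (-3)**2*6) = 407 + 243*(-3 + 9*6) = 407 + 243*(-3 + 54) = 407 + 243*51 = 407 + 12393 = 12800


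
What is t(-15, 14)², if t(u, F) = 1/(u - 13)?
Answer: 1/784 ≈ 0.0012755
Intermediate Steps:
t(u, F) = 1/(-13 + u)
t(-15, 14)² = (1/(-13 - 15))² = (1/(-28))² = (-1/28)² = 1/784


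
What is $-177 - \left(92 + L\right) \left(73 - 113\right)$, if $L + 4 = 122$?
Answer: $8223$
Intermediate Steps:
$L = 118$ ($L = -4 + 122 = 118$)
$-177 - \left(92 + L\right) \left(73 - 113\right) = -177 - \left(92 + 118\right) \left(73 - 113\right) = -177 - 210 \left(-40\right) = -177 - -8400 = -177 + 8400 = 8223$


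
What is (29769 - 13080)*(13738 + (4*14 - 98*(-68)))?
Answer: 341423562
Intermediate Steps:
(29769 - 13080)*(13738 + (4*14 - 98*(-68))) = 16689*(13738 + (56 + 6664)) = 16689*(13738 + 6720) = 16689*20458 = 341423562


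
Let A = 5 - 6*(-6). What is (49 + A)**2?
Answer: 8100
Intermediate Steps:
A = 41 (A = 5 + 36 = 41)
(49 + A)**2 = (49 + 41)**2 = 90**2 = 8100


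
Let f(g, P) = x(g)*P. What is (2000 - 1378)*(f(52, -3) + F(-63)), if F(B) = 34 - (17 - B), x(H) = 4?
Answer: -36076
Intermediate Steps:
f(g, P) = 4*P
F(B) = 17 + B (F(B) = 34 + (-17 + B) = 17 + B)
(2000 - 1378)*(f(52, -3) + F(-63)) = (2000 - 1378)*(4*(-3) + (17 - 63)) = 622*(-12 - 46) = 622*(-58) = -36076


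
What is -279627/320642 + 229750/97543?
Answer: 46391843039/31276382606 ≈ 1.4833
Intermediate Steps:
-279627/320642 + 229750/97543 = 46391843039/31276382606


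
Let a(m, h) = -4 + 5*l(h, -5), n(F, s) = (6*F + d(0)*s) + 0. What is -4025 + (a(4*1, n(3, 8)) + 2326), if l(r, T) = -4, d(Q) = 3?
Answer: -1723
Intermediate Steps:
n(F, s) = 3*s + 6*F (n(F, s) = (6*F + 3*s) + 0 = (3*s + 6*F) + 0 = 3*s + 6*F)
a(m, h) = -24 (a(m, h) = -4 + 5*(-4) = -4 - 20 = -24)
-4025 + (a(4*1, n(3, 8)) + 2326) = -4025 + (-24 + 2326) = -4025 + 2302 = -1723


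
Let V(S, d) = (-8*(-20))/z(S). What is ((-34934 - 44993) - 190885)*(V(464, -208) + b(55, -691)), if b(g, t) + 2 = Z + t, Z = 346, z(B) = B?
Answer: 2722473036/29 ≈ 9.3878e+7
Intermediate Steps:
V(S, d) = 160/S (V(S, d) = (-8*(-20))/S = 160/S)
b(g, t) = 344 + t (b(g, t) = -2 + (346 + t) = 344 + t)
((-34934 - 44993) - 190885)*(V(464, -208) + b(55, -691)) = ((-34934 - 44993) - 190885)*(160/464 + (344 - 691)) = (-79927 - 190885)*(160*(1/464) - 347) = -270812*(10/29 - 347) = -270812*(-10053/29) = 2722473036/29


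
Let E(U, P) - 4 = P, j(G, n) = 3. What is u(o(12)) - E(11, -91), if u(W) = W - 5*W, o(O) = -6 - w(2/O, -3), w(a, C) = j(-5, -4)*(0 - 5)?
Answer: 51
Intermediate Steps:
E(U, P) = 4 + P
w(a, C) = -15 (w(a, C) = 3*(0 - 5) = 3*(-5) = -15)
o(O) = 9 (o(O) = -6 - 1*(-15) = -6 + 15 = 9)
u(W) = -4*W
u(o(12)) - E(11, -91) = -4*9 - (4 - 91) = -36 - 1*(-87) = -36 + 87 = 51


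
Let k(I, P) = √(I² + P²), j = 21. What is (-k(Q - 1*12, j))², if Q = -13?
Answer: 1066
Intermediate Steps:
(-k(Q - 1*12, j))² = (-√((-13 - 1*12)² + 21²))² = (-√((-13 - 12)² + 441))² = (-√((-25)² + 441))² = (-√(625 + 441))² = (-√1066)² = 1066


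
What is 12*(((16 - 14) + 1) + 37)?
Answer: 480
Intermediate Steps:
12*(((16 - 14) + 1) + 37) = 12*((2 + 1) + 37) = 12*(3 + 37) = 12*40 = 480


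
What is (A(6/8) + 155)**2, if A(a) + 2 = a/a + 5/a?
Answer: 232324/9 ≈ 25814.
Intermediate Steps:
A(a) = -1 + 5/a (A(a) = -2 + (a/a + 5/a) = -2 + (1 + 5/a) = -1 + 5/a)
(A(6/8) + 155)**2 = ((5 - 6/8)/((6/8)) + 155)**2 = ((5 - 6/8)/((6*(1/8))) + 155)**2 = ((5 - 1*3/4)/(3/4) + 155)**2 = (4*(5 - 3/4)/3 + 155)**2 = ((4/3)*(17/4) + 155)**2 = (17/3 + 155)**2 = (482/3)**2 = 232324/9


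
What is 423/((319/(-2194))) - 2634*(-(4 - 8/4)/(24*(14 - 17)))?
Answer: -5708413/1914 ≈ -2982.5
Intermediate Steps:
423/((319/(-2194))) - 2634*(-(4 - 8/4)/(24*(14 - 17))) = 423/((319*(-1/2194))) - 2634/(-3/(4 - 8*1/4)*(-24)) = 423/(-319/2194) - 2634/(-3/(4 - 2)*(-24)) = 423*(-2194/319) - 2634/(-3/2*(-24)) = -928062/319 - 2634/(-3*1/2*(-24)) = -928062/319 - 2634/((-3/2*(-24))) = -928062/319 - 2634/36 = -928062/319 - 2634*1/36 = -928062/319 - 439/6 = -5708413/1914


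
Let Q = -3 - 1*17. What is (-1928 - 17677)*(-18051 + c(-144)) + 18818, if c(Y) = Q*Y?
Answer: 297446273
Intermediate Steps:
Q = -20 (Q = -3 - 17 = -20)
c(Y) = -20*Y
(-1928 - 17677)*(-18051 + c(-144)) + 18818 = (-1928 - 17677)*(-18051 - 20*(-144)) + 18818 = -19605*(-18051 + 2880) + 18818 = -19605*(-15171) + 18818 = 297427455 + 18818 = 297446273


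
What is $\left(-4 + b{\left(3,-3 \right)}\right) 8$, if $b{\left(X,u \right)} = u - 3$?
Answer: $-80$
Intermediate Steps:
$b{\left(X,u \right)} = -3 + u$ ($b{\left(X,u \right)} = u - 3 = -3 + u$)
$\left(-4 + b{\left(3,-3 \right)}\right) 8 = \left(-4 - 6\right) 8 = \left(-10\right) 8 = -80$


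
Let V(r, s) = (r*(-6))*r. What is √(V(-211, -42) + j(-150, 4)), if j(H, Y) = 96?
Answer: 3*I*√29670 ≈ 516.75*I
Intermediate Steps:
V(r, s) = -6*r² (V(r, s) = (-6*r)*r = -6*r²)
√(V(-211, -42) + j(-150, 4)) = √(-6*(-211)² + 96) = √(-6*44521 + 96) = √(-267126 + 96) = √(-267030) = 3*I*√29670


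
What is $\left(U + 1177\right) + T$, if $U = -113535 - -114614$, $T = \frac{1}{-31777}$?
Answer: $\frac{71688911}{31777} \approx 2256.0$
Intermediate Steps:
$T = - \frac{1}{31777} \approx -3.1469 \cdot 10^{-5}$
$U = 1079$ ($U = -113535 + 114614 = 1079$)
$\left(U + 1177\right) + T = \left(1079 + 1177\right) - \frac{1}{31777} = 2256 - \frac{1}{31777} = \frac{71688911}{31777}$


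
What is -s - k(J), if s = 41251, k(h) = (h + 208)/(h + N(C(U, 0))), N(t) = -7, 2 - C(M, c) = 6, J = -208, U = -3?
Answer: -41251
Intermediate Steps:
C(M, c) = -4 (C(M, c) = 2 - 1*6 = 2 - 6 = -4)
k(h) = (208 + h)/(-7 + h) (k(h) = (h + 208)/(h - 7) = (208 + h)/(-7 + h))
-s - k(J) = -1*41251 - (208 - 208)/(-7 - 208) = -41251 - 0/(-215) = -41251 - (-1)*0/215 = -41251 - 1*0 = -41251 + 0 = -41251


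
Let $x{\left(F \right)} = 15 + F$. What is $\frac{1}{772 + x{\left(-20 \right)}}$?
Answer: $\frac{1}{767} \approx 0.0013038$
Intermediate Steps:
$\frac{1}{772 + x{\left(-20 \right)}} = \frac{1}{772 + \left(15 - 20\right)} = \frac{1}{772 - 5} = \frac{1}{767}$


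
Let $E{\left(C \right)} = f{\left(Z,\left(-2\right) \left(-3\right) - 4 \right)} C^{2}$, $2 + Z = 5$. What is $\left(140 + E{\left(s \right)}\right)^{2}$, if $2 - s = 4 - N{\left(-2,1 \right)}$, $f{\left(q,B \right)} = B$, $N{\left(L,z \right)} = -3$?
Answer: $36100$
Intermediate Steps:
$Z = 3$ ($Z = -2 + 5 = 3$)
$s = -5$ ($s = 2 - \left(4 - -3\right) = 2 - \left(4 + 3\right) = 2 - 7 = -5$)
$E{\left(C \right)} = 2 C^{2}$ ($E{\left(C \right)} = \left(\left(-2\right) \left(-3\right) - 4\right) C^{2} = \left(6 - 4\right) C^{2} = 2 C^{2}$)
$\left(140 + E{\left(s \right)}\right)^{2} = \left(140 + 2 \left(-5\right)^{2}\right)^{2} = \left(140 + 2 \cdot 25\right)^{2} = \left(140 + 50\right)^{2} = 190^{2} = 36100$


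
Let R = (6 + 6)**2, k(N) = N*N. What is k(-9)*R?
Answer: 11664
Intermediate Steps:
k(N) = N**2
R = 144 (R = 12**2 = 144)
k(-9)*R = (-9)**2*144 = 81*144 = 11664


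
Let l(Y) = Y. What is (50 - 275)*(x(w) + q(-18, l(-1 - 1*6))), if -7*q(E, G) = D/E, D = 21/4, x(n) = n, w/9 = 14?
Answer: -226875/8 ≈ -28359.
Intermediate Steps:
w = 126 (w = 9*14 = 126)
D = 21/4 (D = 21*(1/4) = 21/4 ≈ 5.2500)
q(E, G) = -3/(4*E)
(50 - 275)*(x(w) + q(-18, l(-1 - 1*6))) = (50 - 275)*(126 - 3/4/(-18)) = -225*(126 - 3/4*(-1/18)) = -225*(126 + 1/24) = -225*3025/24 = -226875/8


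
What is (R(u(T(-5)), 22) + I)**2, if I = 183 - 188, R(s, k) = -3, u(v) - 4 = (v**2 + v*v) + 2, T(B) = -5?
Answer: 64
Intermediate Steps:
u(v) = 6 + 2*v**2 (u(v) = 4 + ((v**2 + v*v) + 2) = 4 + ((v**2 + v**2) + 2) = 4 + (2*v**2 + 2) = 4 + (2 + 2*v**2) = 6 + 2*v**2)
I = -5
(R(u(T(-5)), 22) + I)**2 = (-3 - 5)**2 = (-8)**2 = 64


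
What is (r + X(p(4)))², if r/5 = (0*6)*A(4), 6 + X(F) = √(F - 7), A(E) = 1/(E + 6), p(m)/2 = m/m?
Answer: (6 - I*√5)² ≈ 31.0 - 26.833*I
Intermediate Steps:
p(m) = 2 (p(m) = 2*(m/m) = 2*1 = 2)
A(E) = 1/(6 + E)
X(F) = -6 + √(-7 + F) (X(F) = -6 + √(F - 7) = -6 + √(-7 + F))
r = 0 (r = 5*((0*6)/(6 + 4)) = 5*(0/10) = 5*(0*(⅒)) = 5*0 = 0)
(r + X(p(4)))² = (0 + (-6 + √(-7 + 2)))² = (0 + (-6 + √(-5)))² = (0 + (-6 + I*√5))² = (-6 + I*√5)²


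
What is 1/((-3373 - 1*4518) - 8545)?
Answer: -1/16436 ≈ -6.0842e-5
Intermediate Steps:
1/((-3373 - 1*4518) - 8545) = 1/((-3373 - 4518) - 8545) = 1/(-7891 - 8545) = 1/(-16436) = -1/16436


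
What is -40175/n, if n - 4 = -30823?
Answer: 40175/30819 ≈ 1.3036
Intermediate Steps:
n = -30819 (n = 4 - 30823 = -30819)
-40175/n = -40175/(-30819) = -40175*(-1/30819) = 40175/30819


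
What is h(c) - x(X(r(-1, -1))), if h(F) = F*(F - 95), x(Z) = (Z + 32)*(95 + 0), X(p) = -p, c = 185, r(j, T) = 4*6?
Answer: 15890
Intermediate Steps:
r(j, T) = 24
x(Z) = 3040 + 95*Z (x(Z) = (32 + Z)*95 = 3040 + 95*Z)
h(F) = F*(-95 + F)
h(c) - x(X(r(-1, -1))) = 185*(-95 + 185) - (3040 + 95*(-1*24)) = 185*90 - (3040 + 95*(-24)) = 16650 - (3040 - 2280) = 16650 - 1*760 = 16650 - 760 = 15890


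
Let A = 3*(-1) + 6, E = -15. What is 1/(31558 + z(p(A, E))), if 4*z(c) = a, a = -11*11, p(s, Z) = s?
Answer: 4/126111 ≈ 3.1718e-5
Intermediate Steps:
A = 3 (A = -3 + 6 = 3)
a = -121
z(c) = -121/4 (z(c) = (¼)*(-121) = -121/4)
1/(31558 + z(p(A, E))) = 1/(31558 - 121/4) = 1/(126111/4) = 4/126111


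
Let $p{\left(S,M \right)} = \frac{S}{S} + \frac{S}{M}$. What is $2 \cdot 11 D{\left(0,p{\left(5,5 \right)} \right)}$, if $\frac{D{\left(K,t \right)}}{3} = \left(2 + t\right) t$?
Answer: $528$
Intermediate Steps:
$p{\left(S,M \right)} = 1 + \frac{S}{M}$
$D{\left(K,t \right)} = 3 t \left(2 + t\right)$ ($D{\left(K,t \right)} = 3 \left(2 + t\right) t = 3 t \left(2 + t\right)$)
$2 \cdot 11 D{\left(0,p{\left(5,5 \right)} \right)} = 2 \cdot 11 \cdot 3 \frac{5 + 5}{5} \left(2 + \frac{5 + 5}{5}\right) = 22 \cdot 3 \cdot \frac{1}{5} \cdot 10 \left(2 + \frac{1}{5} \cdot 10\right) = 22 \cdot 3 \cdot 2 \left(2 + 2\right) = 22 \cdot 3 \cdot 2 \cdot 4 = 22 \cdot 24 = 528$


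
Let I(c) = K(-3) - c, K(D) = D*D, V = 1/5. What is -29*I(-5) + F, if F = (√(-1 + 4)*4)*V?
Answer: -406 + 4*√3/5 ≈ -404.61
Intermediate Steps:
V = ⅕ ≈ 0.20000
K(D) = D²
I(c) = 9 - c (I(c) = (-3)² - c = 9 - c)
F = 4*√3/5 (F = (√(-1 + 4)*4)*(⅕) = (√3*4)*(⅕) = (4*√3)*(⅕) = 4*√3/5 ≈ 1.3856)
-29*I(-5) + F = -29*(9 - 1*(-5)) + 4*√3/5 = -29*(9 + 5) + 4*√3/5 = -29*14 + 4*√3/5 = -406 + 4*√3/5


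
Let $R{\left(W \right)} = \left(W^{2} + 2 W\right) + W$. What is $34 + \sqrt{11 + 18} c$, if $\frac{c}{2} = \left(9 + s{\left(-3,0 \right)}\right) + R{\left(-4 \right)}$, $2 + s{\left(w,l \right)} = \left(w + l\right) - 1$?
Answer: $34 + 14 \sqrt{29} \approx 109.39$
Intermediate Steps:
$s{\left(w,l \right)} = -3 + l + w$ ($s{\left(w,l \right)} = -2 - \left(1 - l - w\right) = -2 + \left(-1 + l + w\right) = -3 + l + w$)
$R{\left(W \right)} = W^{2} + 3 W$
$c = 14$ ($c = 2 \left(\left(9 - 6\right) - 4 \left(3 - 4\right)\right) = 2 \left(\left(9 - 6\right) - -4\right) = 2 \left(3 + 4\right) = 2 \cdot 7 = 14$)
$34 + \sqrt{11 + 18} c = 34 + \sqrt{11 + 18} \cdot 14 = 34 + \sqrt{29} \cdot 14 = 34 + 14 \sqrt{29}$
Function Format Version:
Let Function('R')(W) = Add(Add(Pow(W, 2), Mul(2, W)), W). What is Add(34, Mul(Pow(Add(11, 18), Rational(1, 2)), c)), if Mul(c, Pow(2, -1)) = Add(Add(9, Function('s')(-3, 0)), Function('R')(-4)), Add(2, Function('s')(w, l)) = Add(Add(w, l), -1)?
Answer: Add(34, Mul(14, Pow(29, Rational(1, 2)))) ≈ 109.39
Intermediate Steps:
Function('s')(w, l) = Add(-3, l, w) (Function('s')(w, l) = Add(-2, Add(Add(w, l), -1)) = Add(-2, Add(Add(l, w), -1)) = Add(-2, Add(-1, l, w)) = Add(-3, l, w))
Function('R')(W) = Add(Pow(W, 2), Mul(3, W))
c = 14 (c = Mul(2, Add(Add(9, Add(-3, 0, -3)), Mul(-4, Add(3, -4)))) = Mul(2, Add(Add(9, -6), Mul(-4, -1))) = Mul(2, Add(3, 4)) = Mul(2, 7) = 14)
Add(34, Mul(Pow(Add(11, 18), Rational(1, 2)), c)) = Add(34, Mul(Pow(Add(11, 18), Rational(1, 2)), 14)) = Add(34, Mul(Pow(29, Rational(1, 2)), 14)) = Add(34, Mul(14, Pow(29, Rational(1, 2))))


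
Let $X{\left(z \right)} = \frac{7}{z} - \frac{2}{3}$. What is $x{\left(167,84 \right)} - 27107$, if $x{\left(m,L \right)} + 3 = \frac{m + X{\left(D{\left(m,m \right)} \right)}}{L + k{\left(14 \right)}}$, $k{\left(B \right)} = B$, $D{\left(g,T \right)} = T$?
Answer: $- \frac{665481713}{24549} \approx -27108.0$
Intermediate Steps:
$X{\left(z \right)} = - \frac{2}{3} + \frac{7}{z}$ ($X{\left(z \right)} = \frac{7}{z} - \frac{2}{3} = - \frac{2}{3} + \frac{7}{z}$)
$x{\left(m,L \right)} = -3 + \frac{- \frac{2}{3} + m + \frac{7}{m}}{14 + L}$ ($x{\left(m,L \right)} = -3 + \frac{m - \left(\frac{2}{3} - \frac{7}{m}\right)}{L + 14} = -3 + \frac{- \frac{2}{3} + m + \frac{7}{m}}{14 + L}$)
$x{\left(167,84 \right)} - 27107 = \frac{21 - 167 \left(128 - 501 + 9 \cdot 84\right)}{3 \cdot 167 \left(14 + 84\right)} - 27107 = \frac{1}{3} \cdot \frac{1}{167} \cdot \frac{1}{98} \left(21 - 167 \left(128 - 501 + 756\right)\right) - 27107 = \frac{1}{3} \cdot \frac{1}{167} \cdot \frac{1}{98} \left(21 - 167 \cdot 383\right) - 27107 = \frac{1}{3} \cdot \frac{1}{167} \cdot \frac{1}{98} \left(21 - 63961\right) - 27107 = \frac{1}{3} \cdot \frac{1}{167} \cdot \frac{1}{98} \left(-63940\right) - 27107 = - \frac{31970}{24549} - 27107 = - \frac{665481713}{24549}$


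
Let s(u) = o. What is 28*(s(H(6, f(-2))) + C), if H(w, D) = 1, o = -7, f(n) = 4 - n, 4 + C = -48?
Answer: -1652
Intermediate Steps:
C = -52 (C = -4 - 48 = -52)
s(u) = -7
28*(s(H(6, f(-2))) + C) = 28*(-7 - 52) = 28*(-59) = -1652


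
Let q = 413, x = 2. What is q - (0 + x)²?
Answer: 409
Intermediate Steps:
q - (0 + x)² = 413 - (0 + 2)² = 413 - 1*2² = 413 - 1*4 = 413 - 4 = 409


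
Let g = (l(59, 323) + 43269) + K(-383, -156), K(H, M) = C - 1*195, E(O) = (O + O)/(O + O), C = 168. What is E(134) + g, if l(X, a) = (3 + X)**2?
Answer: 47087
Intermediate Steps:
E(O) = 1 (E(O) = (2*O)/((2*O)) = (2*O)*(1/(2*O)) = 1)
K(H, M) = -27 (K(H, M) = 168 - 1*195 = 168 - 195 = -27)
g = 47086 (g = ((3 + 59)**2 + 43269) - 27 = (62**2 + 43269) - 27 = (3844 + 43269) - 27 = 47113 - 27 = 47086)
E(134) + g = 1 + 47086 = 47087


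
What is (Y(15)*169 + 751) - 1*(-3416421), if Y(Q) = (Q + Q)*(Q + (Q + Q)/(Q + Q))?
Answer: 3498292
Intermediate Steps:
Y(Q) = 2*Q*(1 + Q) (Y(Q) = (2*Q)*(Q + (2*Q)/((2*Q))) = (2*Q)*(Q + (2*Q)*(1/(2*Q))) = (2*Q)*(Q + 1) = (2*Q)*(1 + Q) = 2*Q*(1 + Q))
(Y(15)*169 + 751) - 1*(-3416421) = ((2*15*(1 + 15))*169 + 751) - 1*(-3416421) = ((2*15*16)*169 + 751) + 3416421 = (480*169 + 751) + 3416421 = (81120 + 751) + 3416421 = 81871 + 3416421 = 3498292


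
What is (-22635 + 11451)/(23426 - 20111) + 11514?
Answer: 12719242/1105 ≈ 11511.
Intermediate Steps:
(-22635 + 11451)/(23426 - 20111) + 11514 = -11184/3315 + 11514 = -11184*1/3315 + 11514 = -3728/1105 + 11514 = 12719242/1105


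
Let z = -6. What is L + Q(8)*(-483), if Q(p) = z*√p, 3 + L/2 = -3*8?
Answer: -54 + 5796*√2 ≈ 8142.8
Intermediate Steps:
L = -54 (L = -6 + 2*(-3*8) = -6 + 2*(-24) = -6 - 48 = -54)
Q(p) = -6*√p
L + Q(8)*(-483) = -54 - 12*√2*(-483) = -54 + 5796*√2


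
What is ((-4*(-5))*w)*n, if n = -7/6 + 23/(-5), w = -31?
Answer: 10726/3 ≈ 3575.3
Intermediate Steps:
n = -173/30 (n = -7*⅙ + 23*(-⅕) = -7/6 - 23/5 = -173/30 ≈ -5.7667)
((-4*(-5))*w)*n = (-4*(-5)*(-31))*(-173/30) = (20*(-31))*(-173/30) = -620*(-173/30) = 10726/3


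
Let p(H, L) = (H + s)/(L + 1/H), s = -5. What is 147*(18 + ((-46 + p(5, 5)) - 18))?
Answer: -6762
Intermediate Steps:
p(H, L) = (-5 + H)/(L + 1/H) (p(H, L) = (H - 5)/(L + 1/H) = (-5 + H)/(L + 1/H))
147*(18 + ((-46 + p(5, 5)) - 18)) = 147*(18 + ((-46 + 5*(-5 + 5)/(1 + 5*5)) - 18)) = 147*(18 + ((-46 + 5*0/(1 + 25)) - 18)) = 147*(18 + ((-46 + 5*0/26) - 18)) = 147*(18 + ((-46 + 5*(1/26)*0) - 18)) = 147*(18 + ((-46 + 0) - 18)) = 147*(18 + (-46 - 18)) = 147*(18 - 64) = 147*(-46) = -6762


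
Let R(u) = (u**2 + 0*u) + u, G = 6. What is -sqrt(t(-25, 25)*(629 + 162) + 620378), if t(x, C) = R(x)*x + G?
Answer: -2*I*sqrt(2809969) ≈ -3352.6*I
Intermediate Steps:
R(u) = u + u**2 (R(u) = (u**2 + 0) + u = u**2 + u = u + u**2)
t(x, C) = 6 + x**2*(1 + x) (t(x, C) = (x*(1 + x))*x + 6 = x**2*(1 + x) + 6 = 6 + x**2*(1 + x))
-sqrt(t(-25, 25)*(629 + 162) + 620378) = -sqrt((6 + (-25)**2*(1 - 25))*(629 + 162) + 620378) = -sqrt((6 + 625*(-24))*791 + 620378) = -sqrt((6 - 15000)*791 + 620378) = -sqrt(-14994*791 + 620378) = -sqrt(-11860254 + 620378) = -sqrt(-11239876) = -2*I*sqrt(2809969)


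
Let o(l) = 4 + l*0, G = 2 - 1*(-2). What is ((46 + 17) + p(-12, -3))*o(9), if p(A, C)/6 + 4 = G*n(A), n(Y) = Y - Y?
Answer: 156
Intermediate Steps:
n(Y) = 0
G = 4 (G = 2 + 2 = 4)
p(A, C) = -24 (p(A, C) = -24 + 6*(4*0) = -24 + 6*0 = -24 + 0 = -24)
o(l) = 4 (o(l) = 4 + 0 = 4)
((46 + 17) + p(-12, -3))*o(9) = ((46 + 17) - 24)*4 = (63 - 24)*4 = 39*4 = 156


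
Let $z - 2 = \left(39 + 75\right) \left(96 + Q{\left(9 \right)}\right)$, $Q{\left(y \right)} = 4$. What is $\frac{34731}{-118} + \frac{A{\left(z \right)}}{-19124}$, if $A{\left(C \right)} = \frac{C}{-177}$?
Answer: $- \frac{249070516}{846237} \approx -294.33$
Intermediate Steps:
$z = 11402$ ($z = 2 + \left(39 + 75\right) \left(96 + 4\right) = 2 + 114 \cdot 100 = 2 + 11400 = 11402$)
$A{\left(C \right)} = - \frac{C}{177}$ ($A{\left(C \right)} = C \left(- \frac{1}{177}\right) = - \frac{C}{177}$)
$\frac{34731}{-118} + \frac{A{\left(z \right)}}{-19124} = \frac{34731}{-118} + \frac{\left(- \frac{1}{177}\right) 11402}{-19124} = 34731 \left(- \frac{1}{118}\right) - - \frac{5701}{1692474} = - \frac{34731}{118} + \frac{5701}{1692474} = - \frac{249070516}{846237}$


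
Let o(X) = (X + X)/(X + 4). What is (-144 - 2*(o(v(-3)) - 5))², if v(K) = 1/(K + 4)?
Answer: 454276/25 ≈ 18171.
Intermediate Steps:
v(K) = 1/(4 + K)
o(X) = 2*X/(4 + X) (o(X) = (2*X)/(4 + X) = 2*X/(4 + X))
(-144 - 2*(o(v(-3)) - 5))² = (-144 - 2*(2/((4 - 3)*(4 + 1/(4 - 3))) - 5))² = (-144 - 2*(2/(1*(4 + 1/1)) - 5))² = (-144 - 2*(2*1/(4 + 1) - 5))² = (-144 - 2*(2*1/5 - 5))² = (-144 - 2*(2*1*(⅕) - 5))² = (-144 - 2*(⅖ - 5))² = (-144 - 2*(-23/5))² = (-144 + 46/5)² = (-674/5)² = 454276/25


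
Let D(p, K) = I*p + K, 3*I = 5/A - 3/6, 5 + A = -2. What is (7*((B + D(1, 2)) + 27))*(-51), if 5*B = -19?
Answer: -88519/10 ≈ -8851.9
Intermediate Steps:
A = -7 (A = -5 - 2 = -7)
I = -17/42 (I = (5/(-7) - 3/6)/3 = (5*(-1/7) - 3*1/6)/3 = (-5/7 - 1/2)/3 = (1/3)*(-17/14) = -17/42 ≈ -0.40476)
D(p, K) = K - 17*p/42 (D(p, K) = -17*p/42 + K = K - 17*p/42)
B = -19/5 (B = (1/5)*(-19) = -19/5 ≈ -3.8000)
(7*((B + D(1, 2)) + 27))*(-51) = (7*((-19/5 + (2 - 17/42*1)) + 27))*(-51) = (7*((-19/5 + (2 - 17/42)) + 27))*(-51) = (7*((-19/5 + 67/42) + 27))*(-51) = (7*(-463/210 + 27))*(-51) = (7*(5207/210))*(-51) = (5207/30)*(-51) = -88519/10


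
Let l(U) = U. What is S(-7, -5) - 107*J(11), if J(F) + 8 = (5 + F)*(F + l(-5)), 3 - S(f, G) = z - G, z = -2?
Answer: -9416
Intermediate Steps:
S(f, G) = 5 + G (S(f, G) = 3 - (-2 - G) = 3 + (2 + G) = 5 + G)
J(F) = -8 + (-5 + F)*(5 + F) (J(F) = -8 + (5 + F)*(F - 5) = -8 + (5 + F)*(-5 + F) = -8 + (-5 + F)*(5 + F))
S(-7, -5) - 107*J(11) = (5 - 5) - 107*(-33 + 11²) = 0 - 107*(-33 + 121) = 0 - 107*88 = 0 - 9416 = -9416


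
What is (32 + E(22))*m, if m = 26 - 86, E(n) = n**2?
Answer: -30960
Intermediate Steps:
m = -60
(32 + E(22))*m = (32 + 22**2)*(-60) = (32 + 484)*(-60) = 516*(-60) = -30960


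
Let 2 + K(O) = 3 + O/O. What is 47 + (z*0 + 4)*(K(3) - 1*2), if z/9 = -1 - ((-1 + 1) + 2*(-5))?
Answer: 47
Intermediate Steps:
K(O) = 2 (K(O) = -2 + (3 + O/O) = -2 + (3 + 1) = -2 + 4 = 2)
z = 81 (z = 9*(-1 - ((-1 + 1) + 2*(-5))) = 9*(-1 - (0 - 10)) = 9*(-1 - 1*(-10)) = 9*(-1 + 10) = 9*9 = 81)
47 + (z*0 + 4)*(K(3) - 1*2) = 47 + (81*0 + 4)*(2 - 1*2) = 47 + (0 + 4)*(2 - 2) = 47 + 4*0 = 47 + 0 = 47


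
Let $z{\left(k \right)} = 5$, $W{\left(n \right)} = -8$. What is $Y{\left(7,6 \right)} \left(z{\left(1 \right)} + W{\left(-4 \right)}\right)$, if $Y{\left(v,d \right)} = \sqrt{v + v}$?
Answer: $- 3 \sqrt{14} \approx -11.225$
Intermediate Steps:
$Y{\left(v,d \right)} = \sqrt{2} \sqrt{v}$ ($Y{\left(v,d \right)} = \sqrt{2 v} = \sqrt{2} \sqrt{v}$)
$Y{\left(7,6 \right)} \left(z{\left(1 \right)} + W{\left(-4 \right)}\right) = \sqrt{2} \sqrt{7} \left(5 - 8\right) = \sqrt{14} \left(-3\right) = - 3 \sqrt{14}$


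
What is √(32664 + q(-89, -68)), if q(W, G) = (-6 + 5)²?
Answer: √32665 ≈ 180.73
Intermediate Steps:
q(W, G) = 1 (q(W, G) = (-1)² = 1)
√(32664 + q(-89, -68)) = √(32664 + 1) = √32665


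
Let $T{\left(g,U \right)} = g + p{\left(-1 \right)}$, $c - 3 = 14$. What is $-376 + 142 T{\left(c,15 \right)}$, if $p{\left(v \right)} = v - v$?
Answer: $2038$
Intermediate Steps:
$p{\left(v \right)} = 0$
$c = 17$ ($c = 3 + 14 = 17$)
$T{\left(g,U \right)} = g$ ($T{\left(g,U \right)} = g + 0 = g$)
$-376 + 142 T{\left(c,15 \right)} = -376 + 142 \cdot 17 = -376 + 2414 = 2038$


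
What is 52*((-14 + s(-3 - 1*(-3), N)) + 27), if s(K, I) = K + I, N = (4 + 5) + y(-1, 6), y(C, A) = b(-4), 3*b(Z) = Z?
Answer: 3224/3 ≈ 1074.7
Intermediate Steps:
b(Z) = Z/3
y(C, A) = -4/3 (y(C, A) = (1/3)*(-4) = -4/3)
N = 23/3 (N = (4 + 5) - 4/3 = 9 - 4/3 = 23/3 ≈ 7.6667)
s(K, I) = I + K
52*((-14 + s(-3 - 1*(-3), N)) + 27) = 52*((-14 + (23/3 + (-3 - 1*(-3)))) + 27) = 52*((-14 + (23/3 + (-3 + 3))) + 27) = 52*((-14 + (23/3 + 0)) + 27) = 52*((-14 + 23/3) + 27) = 52*(-19/3 + 27) = 52*(62/3) = 3224/3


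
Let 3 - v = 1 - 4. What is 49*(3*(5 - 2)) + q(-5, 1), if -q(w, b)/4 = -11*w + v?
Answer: 197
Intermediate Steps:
v = 6 (v = 3 - (1 - 4) = 3 - 1*(-3) = 3 + 3 = 6)
q(w, b) = -24 + 44*w (q(w, b) = -4*(-11*w + 6) = -4*(6 - 11*w) = -24 + 44*w)
49*(3*(5 - 2)) + q(-5, 1) = 49*(3*(5 - 2)) + (-24 + 44*(-5)) = 49*(3*3) + (-24 - 220) = 49*9 - 244 = 441 - 244 = 197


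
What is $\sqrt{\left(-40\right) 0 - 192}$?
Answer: $8 i \sqrt{3} \approx 13.856 i$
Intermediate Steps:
$\sqrt{\left(-40\right) 0 - 192} = \sqrt{0 - 192} = \sqrt{-192} = 8 i \sqrt{3}$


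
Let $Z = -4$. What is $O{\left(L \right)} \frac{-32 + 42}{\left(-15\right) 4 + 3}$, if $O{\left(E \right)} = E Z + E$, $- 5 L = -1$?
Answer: $\frac{2}{19} \approx 0.10526$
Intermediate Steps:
$L = \frac{1}{5}$ ($L = \left(- \frac{1}{5}\right) \left(-1\right) = \frac{1}{5} \approx 0.2$)
$O{\left(E \right)} = - 3 E$ ($O{\left(E \right)} = E \left(-4\right) + E = - 4 E + E = - 3 E$)
$O{\left(L \right)} \frac{-32 + 42}{\left(-15\right) 4 + 3} = \left(-3\right) \frac{1}{5} \frac{-32 + 42}{\left(-15\right) 4 + 3} = - \frac{3 \frac{10}{-60 + 3}}{5} = - \frac{3 \frac{10}{-57}}{5} = - \frac{3 \cdot 10 \left(- \frac{1}{57}\right)}{5} = \left(- \frac{3}{5}\right) \left(- \frac{10}{57}\right) = \frac{2}{19}$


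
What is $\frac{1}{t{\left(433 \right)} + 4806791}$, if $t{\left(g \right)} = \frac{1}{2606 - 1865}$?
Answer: $\frac{741}{3561832132} \approx 2.0804 \cdot 10^{-7}$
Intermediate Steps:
$t{\left(g \right)} = \frac{1}{741}$
$\frac{1}{t{\left(433 \right)} + 4806791} = \frac{1}{\frac{1}{741} + 4806791} = \frac{1}{\frac{3561832132}{741}} = \frac{741}{3561832132}$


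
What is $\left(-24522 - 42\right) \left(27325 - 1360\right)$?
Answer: $-637804260$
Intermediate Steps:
$\left(-24522 - 42\right) \left(27325 - 1360\right) = \left(-24564\right) 25965 = -637804260$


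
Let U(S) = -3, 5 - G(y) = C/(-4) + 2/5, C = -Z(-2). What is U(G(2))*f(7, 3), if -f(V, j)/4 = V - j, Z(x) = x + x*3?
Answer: 48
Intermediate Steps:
Z(x) = 4*x (Z(x) = x + 3*x = 4*x)
f(V, j) = -4*V + 4*j (f(V, j) = -4*(V - j) = -4*V + 4*j)
C = 8 (C = -4*(-2) = -1*(-8) = 8)
G(y) = 33/5 (G(y) = 5 - (8/(-4) + 2/5) = 5 - (8*(-¼) + 2*(⅕)) = 5 - (-2 + ⅖) = 5 - 1*(-8/5) = 5 + 8/5 = 33/5)
U(G(2))*f(7, 3) = -3*(-4*7 + 4*3) = -3*(-28 + 12) = -3*(-16) = 48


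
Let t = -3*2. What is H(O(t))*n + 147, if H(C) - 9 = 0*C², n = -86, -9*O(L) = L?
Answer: -627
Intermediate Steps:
t = -6
O(L) = -L/9
H(C) = 9 (H(C) = 9 + 0*C² = 9 + 0 = 9)
H(O(t))*n + 147 = 9*(-86) + 147 = -774 + 147 = -627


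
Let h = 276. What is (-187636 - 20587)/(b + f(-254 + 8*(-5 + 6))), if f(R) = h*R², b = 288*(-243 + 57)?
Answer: -208223/16648848 ≈ -0.012507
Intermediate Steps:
b = -53568 (b = 288*(-186) = -53568)
f(R) = 276*R²
(-187636 - 20587)/(b + f(-254 + 8*(-5 + 6))) = (-187636 - 20587)/(-53568 + 276*(-254 + 8*(-5 + 6))²) = -208223/(-53568 + 276*(-254 + 8*1)²) = -208223/(-53568 + 276*(-254 + 8)²) = -208223/(-53568 + 276*(-246)²) = -208223/(-53568 + 276*60516) = -208223/(-53568 + 16702416) = -208223/16648848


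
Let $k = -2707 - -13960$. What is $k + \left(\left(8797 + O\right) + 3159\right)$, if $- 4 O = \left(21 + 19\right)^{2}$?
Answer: $22809$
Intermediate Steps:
$O = -400$ ($O = - \frac{\left(21 + 19\right)^{2}}{4} = - \frac{40^{2}}{4} = \left(- \frac{1}{4}\right) 1600 = -400$)
$k = 11253$ ($k = -2707 + 13960 = 11253$)
$k + \left(\left(8797 + O\right) + 3159\right) = 11253 + \left(\left(8797 - 400\right) + 3159\right) = 11253 + \left(8397 + 3159\right) = 11253 + 11556 = 22809$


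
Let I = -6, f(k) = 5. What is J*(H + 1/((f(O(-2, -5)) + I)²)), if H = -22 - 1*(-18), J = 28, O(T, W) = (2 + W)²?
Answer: -84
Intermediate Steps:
H = -4 (H = -22 + 18 = -4)
J*(H + 1/((f(O(-2, -5)) + I)²)) = 28*(-4 + 1/((5 - 6)²)) = 28*(-4 + 1/((-1)²)) = 28*(-4 + 1/1) = 28*(-4 + 1) = 28*(-3) = -84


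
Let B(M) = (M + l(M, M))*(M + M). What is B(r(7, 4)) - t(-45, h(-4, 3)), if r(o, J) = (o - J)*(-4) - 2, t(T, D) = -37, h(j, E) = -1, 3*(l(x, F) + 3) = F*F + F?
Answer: -3557/3 ≈ -1185.7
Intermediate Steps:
l(x, F) = -3 + F/3 + F²/3 (l(x, F) = -3 + (F*F + F)/3 = -3 + (F² + F)/3 = -3 + (F + F²)/3 = -3 + (F/3 + F²/3) = -3 + F/3 + F²/3)
r(o, J) = -2 - 4*o + 4*J (r(o, J) = (-4*o + 4*J) - 2 = -2 - 4*o + 4*J)
B(M) = 2*M*(-3 + M²/3 + 4*M/3) (B(M) = (M + (-3 + M/3 + M²/3))*(M + M) = (-3 + M²/3 + 4*M/3)*(2*M) = 2*M*(-3 + M²/3 + 4*M/3))
B(r(7, 4)) - t(-45, h(-4, 3)) = 2*(-2 - 4*7 + 4*4)*(-9 + (-2 - 4*7 + 4*4)² + 4*(-2 - 4*7 + 4*4))/3 - 1*(-37) = 2*(-2 - 28 + 16)*(-9 + (-2 - 28 + 16)² + 4*(-2 - 28 + 16))/3 + 37 = (⅔)*(-14)*(-9 + (-14)² + 4*(-14)) + 37 = (⅔)*(-14)*(-9 + 196 - 56) + 37 = (⅔)*(-14)*131 + 37 = -3668/3 + 37 = -3557/3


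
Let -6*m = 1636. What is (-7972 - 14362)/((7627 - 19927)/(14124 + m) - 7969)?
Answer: 464033518/165590363 ≈ 2.8023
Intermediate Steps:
m = -818/3 (m = -⅙*1636 = -818/3 ≈ -272.67)
(-7972 - 14362)/((7627 - 19927)/(14124 + m) - 7969) = (-7972 - 14362)/((7627 - 19927)/(14124 - 818/3) - 7969) = -22334/(-12300/41554/3 - 7969) = -22334/(-12300*3/41554 - 7969) = -22334/(-18450/20777 - 7969) = -22334/(-165590363/20777) = -22334*(-20777/165590363) = 464033518/165590363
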